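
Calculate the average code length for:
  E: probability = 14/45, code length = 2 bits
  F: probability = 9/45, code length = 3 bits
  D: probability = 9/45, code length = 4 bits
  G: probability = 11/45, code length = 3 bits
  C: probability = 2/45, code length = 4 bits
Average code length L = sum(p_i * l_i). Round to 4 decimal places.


Weighted contributions p_i * l_i:
  E: (14/45) * 2 = 28/45
  F: (9/45) * 3 = 27/45
  D: (9/45) * 4 = 36/45
  G: (11/45) * 3 = 33/45
  C: (2/45) * 4 = 8/45
Sum = (28 + 27 + 36 + 33 + 8)/45 = 132/45

L = 132/45 = 2.9333 bits/symbol


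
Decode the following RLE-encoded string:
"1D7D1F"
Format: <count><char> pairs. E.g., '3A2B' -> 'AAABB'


Expanding each <count><char> pair:
  1D -> 'D'
  7D -> 'DDDDDDD'
  1F -> 'F'

Decoded = DDDDDDDDF


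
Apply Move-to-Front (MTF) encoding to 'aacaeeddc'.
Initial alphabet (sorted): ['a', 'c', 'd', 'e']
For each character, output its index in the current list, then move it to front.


MTF encoding:
'a': index 0 in ['a', 'c', 'd', 'e'] -> ['a', 'c', 'd', 'e']
'a': index 0 in ['a', 'c', 'd', 'e'] -> ['a', 'c', 'd', 'e']
'c': index 1 in ['a', 'c', 'd', 'e'] -> ['c', 'a', 'd', 'e']
'a': index 1 in ['c', 'a', 'd', 'e'] -> ['a', 'c', 'd', 'e']
'e': index 3 in ['a', 'c', 'd', 'e'] -> ['e', 'a', 'c', 'd']
'e': index 0 in ['e', 'a', 'c', 'd'] -> ['e', 'a', 'c', 'd']
'd': index 3 in ['e', 'a', 'c', 'd'] -> ['d', 'e', 'a', 'c']
'd': index 0 in ['d', 'e', 'a', 'c'] -> ['d', 'e', 'a', 'c']
'c': index 3 in ['d', 'e', 'a', 'c'] -> ['c', 'd', 'e', 'a']


Output: [0, 0, 1, 1, 3, 0, 3, 0, 3]


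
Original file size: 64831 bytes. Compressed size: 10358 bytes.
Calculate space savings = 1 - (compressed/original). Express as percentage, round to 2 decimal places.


ratio = compressed/original = 10358/64831 = 0.159769
savings = 1 - ratio = 1 - 0.159769 = 0.840231
as a percentage: 0.840231 * 100 = 84.02%

Space savings = 1 - 10358/64831 = 84.02%


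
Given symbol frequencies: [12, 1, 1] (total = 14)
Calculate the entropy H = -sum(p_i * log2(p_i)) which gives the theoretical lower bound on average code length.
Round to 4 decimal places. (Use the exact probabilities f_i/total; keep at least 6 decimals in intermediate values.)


Per-symbol terms -p_i * log2(p_i) with p_i = f_i/14:
  p = 12/14 = 0.857143: log2(p) = -0.222392, -p*log2(p) = 0.190622
  p = 1/14 = 0.071429: log2(p) = -3.807355, -p*log2(p) = 0.271954
  p = 1/14 = 0.071429: log2(p) = -3.807355, -p*log2(p) = 0.271954
H = 0.190622 + 0.271954 + 0.271954 = 0.734530

H = 0.7345 bits/symbol


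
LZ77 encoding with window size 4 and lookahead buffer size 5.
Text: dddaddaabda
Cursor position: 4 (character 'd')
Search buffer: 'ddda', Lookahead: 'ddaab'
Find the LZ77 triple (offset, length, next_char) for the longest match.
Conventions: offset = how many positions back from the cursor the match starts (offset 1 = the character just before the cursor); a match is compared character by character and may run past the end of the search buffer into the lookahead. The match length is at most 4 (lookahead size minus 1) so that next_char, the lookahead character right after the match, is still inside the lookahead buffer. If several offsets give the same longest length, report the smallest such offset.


Try each offset into the search buffer:
  offset=1 (pos 3, char 'a'): match length 0
  offset=2 (pos 2, char 'd'): match length 1
  offset=3 (pos 1, char 'd'): match length 3
  offset=4 (pos 0, char 'd'): match length 2
Longest match has length 3 at offset 3.
next_char = character at position 4 + 3 = 7 -> 'a'

Best match: offset=3, length=3 (matching 'dda' starting at position 1)
LZ77 triple: (3, 3, 'a')


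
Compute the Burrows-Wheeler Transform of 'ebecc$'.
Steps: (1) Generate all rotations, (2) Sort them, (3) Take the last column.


Rotations (sorted):
  0: $ebecc -> last char: c
  1: becc$e -> last char: e
  2: c$ebec -> last char: c
  3: cc$ebe -> last char: e
  4: ebecc$ -> last char: $
  5: ecc$eb -> last char: b


BWT = cece$b


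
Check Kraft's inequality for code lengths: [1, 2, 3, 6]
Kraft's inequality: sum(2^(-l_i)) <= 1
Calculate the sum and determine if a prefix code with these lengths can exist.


Sum = 2^(-1) + 2^(-2) + 2^(-3) + 2^(-6)
    = 0.5 + 0.25 + 0.125 + 0.015625
    = 57/64 = 0.890625
Since 0.890625 <= 1, Kraft's inequality IS satisfied.
A prefix code with these lengths CAN exist.

Kraft sum = 0.890625. Satisfied.


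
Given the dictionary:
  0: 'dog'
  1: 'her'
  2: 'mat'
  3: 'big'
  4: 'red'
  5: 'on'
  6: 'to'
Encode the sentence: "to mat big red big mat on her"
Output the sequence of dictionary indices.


Look up each word in the dictionary:
  'to' -> 6
  'mat' -> 2
  'big' -> 3
  'red' -> 4
  'big' -> 3
  'mat' -> 2
  'on' -> 5
  'her' -> 1

Encoded: [6, 2, 3, 4, 3, 2, 5, 1]


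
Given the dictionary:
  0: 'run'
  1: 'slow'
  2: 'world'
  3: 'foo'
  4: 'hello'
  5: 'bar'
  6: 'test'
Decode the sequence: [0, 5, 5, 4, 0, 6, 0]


Look up each index in the dictionary:
  0 -> 'run'
  5 -> 'bar'
  5 -> 'bar'
  4 -> 'hello'
  0 -> 'run'
  6 -> 'test'
  0 -> 'run'

Decoded: "run bar bar hello run test run"


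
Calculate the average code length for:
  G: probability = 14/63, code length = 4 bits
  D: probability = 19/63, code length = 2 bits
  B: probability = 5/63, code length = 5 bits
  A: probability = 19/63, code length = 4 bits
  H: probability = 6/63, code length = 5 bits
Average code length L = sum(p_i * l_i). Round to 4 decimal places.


Weighted contributions p_i * l_i:
  G: (14/63) * 4 = 56/63
  D: (19/63) * 2 = 38/63
  B: (5/63) * 5 = 25/63
  A: (19/63) * 4 = 76/63
  H: (6/63) * 5 = 30/63
Sum = (56 + 38 + 25 + 76 + 30)/63 = 225/63

L = 225/63 = 3.5714 bits/symbol


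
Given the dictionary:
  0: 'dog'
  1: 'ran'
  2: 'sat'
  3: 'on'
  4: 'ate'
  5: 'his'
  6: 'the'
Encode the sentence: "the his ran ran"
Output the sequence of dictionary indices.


Look up each word in the dictionary:
  'the' -> 6
  'his' -> 5
  'ran' -> 1
  'ran' -> 1

Encoded: [6, 5, 1, 1]


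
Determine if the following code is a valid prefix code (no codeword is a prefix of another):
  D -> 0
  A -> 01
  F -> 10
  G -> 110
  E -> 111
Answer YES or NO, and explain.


Checking each pair (does one codeword prefix another?):
  D='0' vs A='01': prefix -- VIOLATION

NO -- this is NOT a valid prefix code. D (0) is a prefix of A (01).


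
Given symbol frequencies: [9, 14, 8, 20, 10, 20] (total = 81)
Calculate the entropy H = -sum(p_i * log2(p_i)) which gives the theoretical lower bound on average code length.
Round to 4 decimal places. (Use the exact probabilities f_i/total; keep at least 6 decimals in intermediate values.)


Per-symbol terms -p_i * log2(p_i) with p_i = f_i/81:
  p = 9/81 = 0.111111: log2(p) = -3.169925, -p*log2(p) = 0.352214
  p = 14/81 = 0.172840: log2(p) = -2.532495, -p*log2(p) = 0.437715
  p = 8/81 = 0.098765: log2(p) = -3.339850, -p*log2(p) = 0.329862
  p = 20/81 = 0.246914: log2(p) = -2.017922, -p*log2(p) = 0.498252
  p = 10/81 = 0.123457: log2(p) = -3.017922, -p*log2(p) = 0.372583
  p = 20/81 = 0.246914: log2(p) = -2.017922, -p*log2(p) = 0.498252
H = 0.352214 + 0.437715 + 0.329862 + 0.498252 + 0.372583 + 0.498252 = 2.488878

H = 2.4889 bits/symbol


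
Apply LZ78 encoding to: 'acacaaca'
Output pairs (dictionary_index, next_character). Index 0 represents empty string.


LZ78 encoding steps:
Dictionary: {0: ''}
Step 1: w='' (idx 0), next='a' -> output (0, 'a'), add 'a' as idx 1
Step 2: w='' (idx 0), next='c' -> output (0, 'c'), add 'c' as idx 2
Step 3: w='a' (idx 1), next='c' -> output (1, 'c'), add 'ac' as idx 3
Step 4: w='a' (idx 1), next='a' -> output (1, 'a'), add 'aa' as idx 4
Step 5: w='c' (idx 2), next='a' -> output (2, 'a'), add 'ca' as idx 5


Encoded: [(0, 'a'), (0, 'c'), (1, 'c'), (1, 'a'), (2, 'a')]


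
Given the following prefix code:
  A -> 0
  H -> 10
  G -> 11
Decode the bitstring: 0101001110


Decoding step by step:
Bits 0 -> A
Bits 10 -> H
Bits 10 -> H
Bits 0 -> A
Bits 11 -> G
Bits 10 -> H


Decoded message: AHHAGH


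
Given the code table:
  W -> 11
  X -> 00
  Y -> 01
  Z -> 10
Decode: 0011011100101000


Decoding:
00 -> X
11 -> W
01 -> Y
11 -> W
00 -> X
10 -> Z
10 -> Z
00 -> X


Result: XWYWXZZX


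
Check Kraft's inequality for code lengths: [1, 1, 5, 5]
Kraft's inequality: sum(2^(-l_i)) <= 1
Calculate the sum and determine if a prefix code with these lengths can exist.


Sum = 2^(-1) + 2^(-1) + 2^(-5) + 2^(-5)
    = 0.5 + 0.5 + 0.03125 + 0.03125
    = 34/32 = 1.0625
Since 1.0625 > 1, Kraft's inequality is NOT satisfied.
A prefix code with these lengths CANNOT exist.

Kraft sum = 1.0625. Not satisfied.


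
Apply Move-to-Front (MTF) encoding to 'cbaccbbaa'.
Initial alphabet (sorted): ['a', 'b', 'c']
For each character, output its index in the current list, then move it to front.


MTF encoding:
'c': index 2 in ['a', 'b', 'c'] -> ['c', 'a', 'b']
'b': index 2 in ['c', 'a', 'b'] -> ['b', 'c', 'a']
'a': index 2 in ['b', 'c', 'a'] -> ['a', 'b', 'c']
'c': index 2 in ['a', 'b', 'c'] -> ['c', 'a', 'b']
'c': index 0 in ['c', 'a', 'b'] -> ['c', 'a', 'b']
'b': index 2 in ['c', 'a', 'b'] -> ['b', 'c', 'a']
'b': index 0 in ['b', 'c', 'a'] -> ['b', 'c', 'a']
'a': index 2 in ['b', 'c', 'a'] -> ['a', 'b', 'c']
'a': index 0 in ['a', 'b', 'c'] -> ['a', 'b', 'c']


Output: [2, 2, 2, 2, 0, 2, 0, 2, 0]


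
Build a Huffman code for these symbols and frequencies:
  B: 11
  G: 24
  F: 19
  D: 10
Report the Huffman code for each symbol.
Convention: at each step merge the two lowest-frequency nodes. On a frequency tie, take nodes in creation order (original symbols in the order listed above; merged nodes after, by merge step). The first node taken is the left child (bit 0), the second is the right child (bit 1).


Huffman tree construction:
Step 1: Merge D(10) + B(11) = 21
Step 2: Merge F(19) + (D+B)(21) = 40
Step 3: Merge G(24) + (F+(D+B))(40) = 64
Read each symbol's code off the tree from the root (left child = 0, right child = 1).

Codes:
  B: 111 (length 3)
  G: 0 (length 1)
  F: 10 (length 2)
  D: 110 (length 3)
Average code length: 125/64 = 1.9531 bits/symbol


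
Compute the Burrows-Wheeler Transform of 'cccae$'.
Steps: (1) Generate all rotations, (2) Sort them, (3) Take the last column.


Rotations (sorted):
  0: $cccae -> last char: e
  1: ae$ccc -> last char: c
  2: cae$cc -> last char: c
  3: ccae$c -> last char: c
  4: cccae$ -> last char: $
  5: e$ccca -> last char: a


BWT = eccc$a


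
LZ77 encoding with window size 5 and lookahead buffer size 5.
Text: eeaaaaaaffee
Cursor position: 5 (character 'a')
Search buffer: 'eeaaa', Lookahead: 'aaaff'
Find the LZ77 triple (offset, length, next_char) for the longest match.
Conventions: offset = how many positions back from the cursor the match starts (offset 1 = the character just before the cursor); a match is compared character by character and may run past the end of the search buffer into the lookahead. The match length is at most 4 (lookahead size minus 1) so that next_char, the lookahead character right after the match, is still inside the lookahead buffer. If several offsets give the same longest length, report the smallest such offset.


Try each offset into the search buffer:
  offset=1 (pos 4, char 'a'): match length 3
  offset=2 (pos 3, char 'a'): match length 3
  offset=3 (pos 2, char 'a'): match length 3
  offset=4 (pos 1, char 'e'): match length 0
  offset=5 (pos 0, char 'e'): match length 0
Longest match has length 3, found at offsets 1, 2, 3; take the smallest, offset 1.
next_char = character at position 5 + 3 = 8 -> 'f'

Best match: offset=1, length=3 (matching 'aaa' starting at position 4)
LZ77 triple: (1, 3, 'f')


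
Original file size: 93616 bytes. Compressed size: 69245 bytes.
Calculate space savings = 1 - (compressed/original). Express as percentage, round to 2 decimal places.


ratio = compressed/original = 69245/93616 = 0.739671
savings = 1 - ratio = 1 - 0.739671 = 0.260329
as a percentage: 0.260329 * 100 = 26.03%

Space savings = 1 - 69245/93616 = 26.03%


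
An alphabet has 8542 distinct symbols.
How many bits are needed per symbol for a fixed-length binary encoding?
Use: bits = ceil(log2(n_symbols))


log2(8542) = 13.0604
Bracket: 2^13 = 8192 < 8542 <= 2^14 = 16384
So ceil(log2(8542)) = 14

bits = ceil(log2(8542)) = ceil(13.0604) = 14 bits


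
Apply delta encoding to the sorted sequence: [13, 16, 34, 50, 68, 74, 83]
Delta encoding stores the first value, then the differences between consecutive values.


First value: 13
Deltas:
  16 - 13 = 3
  34 - 16 = 18
  50 - 34 = 16
  68 - 50 = 18
  74 - 68 = 6
  83 - 74 = 9


Delta encoded: [13, 3, 18, 16, 18, 6, 9]


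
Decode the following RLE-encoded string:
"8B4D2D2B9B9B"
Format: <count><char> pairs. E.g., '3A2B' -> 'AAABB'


Expanding each <count><char> pair:
  8B -> 'BBBBBBBB'
  4D -> 'DDDD'
  2D -> 'DD'
  2B -> 'BB'
  9B -> 'BBBBBBBBB'
  9B -> 'BBBBBBBBB'

Decoded = BBBBBBBBDDDDDDBBBBBBBBBBBBBBBBBBBB


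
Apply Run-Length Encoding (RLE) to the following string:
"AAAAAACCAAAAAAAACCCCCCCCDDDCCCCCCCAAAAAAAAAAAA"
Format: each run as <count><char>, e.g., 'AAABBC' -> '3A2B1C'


Scanning runs left to right:
  i=0: run of 'A' x 6 -> '6A'
  i=6: run of 'C' x 2 -> '2C'
  i=8: run of 'A' x 8 -> '8A'
  i=16: run of 'C' x 8 -> '8C'
  i=24: run of 'D' x 3 -> '3D'
  i=27: run of 'C' x 7 -> '7C'
  i=34: run of 'A' x 12 -> '12A'

RLE = 6A2C8A8C3D7C12A


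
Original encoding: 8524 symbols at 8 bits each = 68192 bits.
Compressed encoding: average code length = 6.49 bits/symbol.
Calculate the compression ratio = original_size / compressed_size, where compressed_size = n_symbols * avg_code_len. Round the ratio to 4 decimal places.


original_size = n_symbols * orig_bits = 8524 * 8 = 68192 bits
compressed_size = n_symbols * avg_code_len = 8524 * 6.49 = 55320.76 bits
ratio = original_size / compressed_size = 68192 / 55320.76 = 1.2327

Compression ratio = 1.2327


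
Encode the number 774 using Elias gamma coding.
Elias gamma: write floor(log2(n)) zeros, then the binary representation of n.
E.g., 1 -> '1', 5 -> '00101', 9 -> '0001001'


num_bits = floor(log2(774)) + 1 = 10
leading_zeros = num_bits - 1 = 9
binary(774) = 1100000110

Elias gamma(774) = '000000000' + '1100000110' = 0000000001100000110 (19 bits)


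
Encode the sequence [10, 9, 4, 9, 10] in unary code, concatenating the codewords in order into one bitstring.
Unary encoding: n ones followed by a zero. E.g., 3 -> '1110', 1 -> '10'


Encode each number as n ones followed by a terminating 0:
  10 -> 11111111110 (11 bits)
  9 -> 1111111110 (10 bits)
  4 -> 11110 (5 bits)
  9 -> 1111111110 (10 bits)
  10 -> 11111111110 (11 bits)
Total length = 11 + 10 + 5 + 10 + 11 = 47 bits.

Unary([10, 9, 4, 9, 10]) = 11111111110111111111011110111111111011111111110 (47 bits)


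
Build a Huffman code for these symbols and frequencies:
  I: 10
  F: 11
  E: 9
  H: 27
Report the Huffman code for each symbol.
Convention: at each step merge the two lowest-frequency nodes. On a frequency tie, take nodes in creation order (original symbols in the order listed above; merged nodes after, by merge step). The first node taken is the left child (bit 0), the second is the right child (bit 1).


Huffman tree construction:
Step 1: Merge E(9) + I(10) = 19
Step 2: Merge F(11) + (E+I)(19) = 30
Step 3: Merge H(27) + (F+(E+I))(30) = 57
Read each symbol's code off the tree from the root (left child = 0, right child = 1).

Codes:
  I: 111 (length 3)
  F: 10 (length 2)
  E: 110 (length 3)
  H: 0 (length 1)
Average code length: 106/57 = 1.8596 bits/symbol


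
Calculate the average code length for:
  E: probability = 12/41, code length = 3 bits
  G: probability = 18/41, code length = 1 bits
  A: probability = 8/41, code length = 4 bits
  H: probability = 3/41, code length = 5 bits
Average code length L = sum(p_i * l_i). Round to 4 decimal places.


Weighted contributions p_i * l_i:
  E: (12/41) * 3 = 36/41
  G: (18/41) * 1 = 18/41
  A: (8/41) * 4 = 32/41
  H: (3/41) * 5 = 15/41
Sum = (36 + 18 + 32 + 15)/41 = 101/41

L = 101/41 = 2.4634 bits/symbol


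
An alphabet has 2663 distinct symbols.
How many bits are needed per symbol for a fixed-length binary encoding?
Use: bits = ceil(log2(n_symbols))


log2(2663) = 11.3788
Bracket: 2^11 = 2048 < 2663 <= 2^12 = 4096
So ceil(log2(2663)) = 12

bits = ceil(log2(2663)) = ceil(11.3788) = 12 bits


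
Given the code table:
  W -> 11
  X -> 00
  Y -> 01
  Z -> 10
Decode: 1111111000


Decoding:
11 -> W
11 -> W
11 -> W
10 -> Z
00 -> X


Result: WWWZX


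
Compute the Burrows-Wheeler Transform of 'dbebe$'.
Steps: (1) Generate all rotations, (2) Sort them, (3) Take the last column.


Rotations (sorted):
  0: $dbebe -> last char: e
  1: be$dbe -> last char: e
  2: bebe$d -> last char: d
  3: dbebe$ -> last char: $
  4: e$dbeb -> last char: b
  5: ebe$db -> last char: b


BWT = eed$bb


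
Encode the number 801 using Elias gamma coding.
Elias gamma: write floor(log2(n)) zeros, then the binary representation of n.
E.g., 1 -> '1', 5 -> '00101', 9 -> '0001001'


num_bits = floor(log2(801)) + 1 = 10
leading_zeros = num_bits - 1 = 9
binary(801) = 1100100001

Elias gamma(801) = '000000000' + '1100100001' = 0000000001100100001 (19 bits)


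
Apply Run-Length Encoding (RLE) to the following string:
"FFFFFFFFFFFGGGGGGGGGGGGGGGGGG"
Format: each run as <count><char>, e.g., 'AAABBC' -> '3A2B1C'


Scanning runs left to right:
  i=0: run of 'F' x 11 -> '11F'
  i=11: run of 'G' x 18 -> '18G'

RLE = 11F18G


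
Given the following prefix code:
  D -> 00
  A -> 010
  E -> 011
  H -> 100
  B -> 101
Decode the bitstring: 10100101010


Decoding step by step:
Bits 101 -> B
Bits 00 -> D
Bits 101 -> B
Bits 010 -> A


Decoded message: BDBA


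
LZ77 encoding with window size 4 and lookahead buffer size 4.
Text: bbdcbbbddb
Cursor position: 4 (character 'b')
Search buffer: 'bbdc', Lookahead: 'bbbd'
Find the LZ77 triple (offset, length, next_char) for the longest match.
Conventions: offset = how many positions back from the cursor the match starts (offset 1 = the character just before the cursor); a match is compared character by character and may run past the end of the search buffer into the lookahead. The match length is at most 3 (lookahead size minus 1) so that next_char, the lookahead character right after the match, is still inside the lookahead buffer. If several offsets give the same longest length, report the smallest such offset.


Try each offset into the search buffer:
  offset=1 (pos 3, char 'c'): match length 0
  offset=2 (pos 2, char 'd'): match length 0
  offset=3 (pos 1, char 'b'): match length 1
  offset=4 (pos 0, char 'b'): match length 2
Longest match has length 2 at offset 4.
next_char = character at position 4 + 2 = 6 -> 'b'

Best match: offset=4, length=2 (matching 'bb' starting at position 0)
LZ77 triple: (4, 2, 'b')


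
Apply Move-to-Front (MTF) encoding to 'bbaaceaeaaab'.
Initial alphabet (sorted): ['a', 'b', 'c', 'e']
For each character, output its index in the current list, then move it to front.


MTF encoding:
'b': index 1 in ['a', 'b', 'c', 'e'] -> ['b', 'a', 'c', 'e']
'b': index 0 in ['b', 'a', 'c', 'e'] -> ['b', 'a', 'c', 'e']
'a': index 1 in ['b', 'a', 'c', 'e'] -> ['a', 'b', 'c', 'e']
'a': index 0 in ['a', 'b', 'c', 'e'] -> ['a', 'b', 'c', 'e']
'c': index 2 in ['a', 'b', 'c', 'e'] -> ['c', 'a', 'b', 'e']
'e': index 3 in ['c', 'a', 'b', 'e'] -> ['e', 'c', 'a', 'b']
'a': index 2 in ['e', 'c', 'a', 'b'] -> ['a', 'e', 'c', 'b']
'e': index 1 in ['a', 'e', 'c', 'b'] -> ['e', 'a', 'c', 'b']
'a': index 1 in ['e', 'a', 'c', 'b'] -> ['a', 'e', 'c', 'b']
'a': index 0 in ['a', 'e', 'c', 'b'] -> ['a', 'e', 'c', 'b']
'a': index 0 in ['a', 'e', 'c', 'b'] -> ['a', 'e', 'c', 'b']
'b': index 3 in ['a', 'e', 'c', 'b'] -> ['b', 'a', 'e', 'c']


Output: [1, 0, 1, 0, 2, 3, 2, 1, 1, 0, 0, 3]


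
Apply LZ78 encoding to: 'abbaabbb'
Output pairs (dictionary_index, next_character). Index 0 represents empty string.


LZ78 encoding steps:
Dictionary: {0: ''}
Step 1: w='' (idx 0), next='a' -> output (0, 'a'), add 'a' as idx 1
Step 2: w='' (idx 0), next='b' -> output (0, 'b'), add 'b' as idx 2
Step 3: w='b' (idx 2), next='a' -> output (2, 'a'), add 'ba' as idx 3
Step 4: w='a' (idx 1), next='b' -> output (1, 'b'), add 'ab' as idx 4
Step 5: w='b' (idx 2), next='b' -> output (2, 'b'), add 'bb' as idx 5


Encoded: [(0, 'a'), (0, 'b'), (2, 'a'), (1, 'b'), (2, 'b')]


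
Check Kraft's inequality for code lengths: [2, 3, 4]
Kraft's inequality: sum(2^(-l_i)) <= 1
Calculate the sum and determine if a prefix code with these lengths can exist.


Sum = 2^(-2) + 2^(-3) + 2^(-4)
    = 0.25 + 0.125 + 0.0625
    = 7/16 = 0.4375
Since 0.4375 <= 1, Kraft's inequality IS satisfied.
A prefix code with these lengths CAN exist.

Kraft sum = 0.4375. Satisfied.


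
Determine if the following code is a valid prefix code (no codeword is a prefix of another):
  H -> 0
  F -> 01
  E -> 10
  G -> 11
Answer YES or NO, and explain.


Checking each pair (does one codeword prefix another?):
  H='0' vs F='01': prefix -- VIOLATION

NO -- this is NOT a valid prefix code. H (0) is a prefix of F (01).


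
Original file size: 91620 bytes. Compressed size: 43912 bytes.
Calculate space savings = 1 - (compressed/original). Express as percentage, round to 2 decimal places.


ratio = compressed/original = 43912/91620 = 0.479284
savings = 1 - ratio = 1 - 0.479284 = 0.520716
as a percentage: 0.520716 * 100 = 52.07%

Space savings = 1 - 43912/91620 = 52.07%


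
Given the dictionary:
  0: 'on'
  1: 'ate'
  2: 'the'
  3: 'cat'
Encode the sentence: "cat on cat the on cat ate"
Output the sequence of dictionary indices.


Look up each word in the dictionary:
  'cat' -> 3
  'on' -> 0
  'cat' -> 3
  'the' -> 2
  'on' -> 0
  'cat' -> 3
  'ate' -> 1

Encoded: [3, 0, 3, 2, 0, 3, 1]


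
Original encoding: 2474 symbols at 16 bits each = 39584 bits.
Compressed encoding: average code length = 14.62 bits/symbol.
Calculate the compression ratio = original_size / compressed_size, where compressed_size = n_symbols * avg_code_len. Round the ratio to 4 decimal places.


original_size = n_symbols * orig_bits = 2474 * 16 = 39584 bits
compressed_size = n_symbols * avg_code_len = 2474 * 14.62 = 36169.88 bits
ratio = original_size / compressed_size = 39584 / 36169.88 = 1.0944

Compression ratio = 1.0944


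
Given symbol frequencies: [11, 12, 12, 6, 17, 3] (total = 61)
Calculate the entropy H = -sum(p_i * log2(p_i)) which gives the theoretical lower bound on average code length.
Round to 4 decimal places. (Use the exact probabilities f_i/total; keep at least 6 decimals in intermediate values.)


Per-symbol terms -p_i * log2(p_i) with p_i = f_i/61:
  p = 11/61 = 0.180328: log2(p) = -2.471306, -p*log2(p) = 0.445645
  p = 12/61 = 0.196721: log2(p) = -2.345775, -p*log2(p) = 0.461464
  p = 12/61 = 0.196721: log2(p) = -2.345775, -p*log2(p) = 0.461464
  p = 6/61 = 0.098361: log2(p) = -3.345775, -p*log2(p) = 0.329093
  p = 17/61 = 0.278689: log2(p) = -1.843274, -p*log2(p) = 0.513699
  p = 3/61 = 0.049180: log2(p) = -4.345775, -p*log2(p) = 0.213727
H = 0.445645 + 0.461464 + 0.461464 + 0.329093 + 0.513699 + 0.213727 = 2.425092

H = 2.4251 bits/symbol


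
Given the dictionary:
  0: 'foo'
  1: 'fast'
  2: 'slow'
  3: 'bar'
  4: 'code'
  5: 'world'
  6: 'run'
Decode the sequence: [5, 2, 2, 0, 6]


Look up each index in the dictionary:
  5 -> 'world'
  2 -> 'slow'
  2 -> 'slow'
  0 -> 'foo'
  6 -> 'run'

Decoded: "world slow slow foo run"


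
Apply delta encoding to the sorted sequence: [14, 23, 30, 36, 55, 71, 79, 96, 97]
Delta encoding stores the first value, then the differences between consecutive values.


First value: 14
Deltas:
  23 - 14 = 9
  30 - 23 = 7
  36 - 30 = 6
  55 - 36 = 19
  71 - 55 = 16
  79 - 71 = 8
  96 - 79 = 17
  97 - 96 = 1


Delta encoded: [14, 9, 7, 6, 19, 16, 8, 17, 1]


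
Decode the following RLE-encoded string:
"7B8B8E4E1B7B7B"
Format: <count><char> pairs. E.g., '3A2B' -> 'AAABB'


Expanding each <count><char> pair:
  7B -> 'BBBBBBB'
  8B -> 'BBBBBBBB'
  8E -> 'EEEEEEEE'
  4E -> 'EEEE'
  1B -> 'B'
  7B -> 'BBBBBBB'
  7B -> 'BBBBBBB'

Decoded = BBBBBBBBBBBBBBBEEEEEEEEEEEEBBBBBBBBBBBBBBB


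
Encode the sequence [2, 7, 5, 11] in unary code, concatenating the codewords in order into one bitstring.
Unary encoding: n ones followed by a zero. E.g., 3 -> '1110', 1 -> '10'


Encode each number as n ones followed by a terminating 0:
  2 -> 110 (3 bits)
  7 -> 11111110 (8 bits)
  5 -> 111110 (6 bits)
  11 -> 111111111110 (12 bits)
Total length = 3 + 8 + 6 + 12 = 29 bits.

Unary([2, 7, 5, 11]) = 11011111110111110111111111110 (29 bits)


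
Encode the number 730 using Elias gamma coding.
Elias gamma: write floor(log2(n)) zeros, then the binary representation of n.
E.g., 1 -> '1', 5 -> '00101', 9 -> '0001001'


num_bits = floor(log2(730)) + 1 = 10
leading_zeros = num_bits - 1 = 9
binary(730) = 1011011010

Elias gamma(730) = '000000000' + '1011011010' = 0000000001011011010 (19 bits)


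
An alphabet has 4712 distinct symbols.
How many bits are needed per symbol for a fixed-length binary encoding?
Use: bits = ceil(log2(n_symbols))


log2(4712) = 12.2021
Bracket: 2^12 = 4096 < 4712 <= 2^13 = 8192
So ceil(log2(4712)) = 13

bits = ceil(log2(4712)) = ceil(12.2021) = 13 bits


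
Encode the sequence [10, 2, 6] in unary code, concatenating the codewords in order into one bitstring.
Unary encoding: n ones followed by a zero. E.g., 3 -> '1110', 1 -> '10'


Encode each number as n ones followed by a terminating 0:
  10 -> 11111111110 (11 bits)
  2 -> 110 (3 bits)
  6 -> 1111110 (7 bits)
Total length = 11 + 3 + 7 = 21 bits.

Unary([10, 2, 6]) = 111111111101101111110 (21 bits)


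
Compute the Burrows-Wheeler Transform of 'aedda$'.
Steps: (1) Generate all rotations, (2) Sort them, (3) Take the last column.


Rotations (sorted):
  0: $aedda -> last char: a
  1: a$aedd -> last char: d
  2: aedda$ -> last char: $
  3: da$aed -> last char: d
  4: dda$ae -> last char: e
  5: edda$a -> last char: a


BWT = ad$dea


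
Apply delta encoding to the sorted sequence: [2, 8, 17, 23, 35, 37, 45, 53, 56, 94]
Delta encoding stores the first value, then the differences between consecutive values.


First value: 2
Deltas:
  8 - 2 = 6
  17 - 8 = 9
  23 - 17 = 6
  35 - 23 = 12
  37 - 35 = 2
  45 - 37 = 8
  53 - 45 = 8
  56 - 53 = 3
  94 - 56 = 38


Delta encoded: [2, 6, 9, 6, 12, 2, 8, 8, 3, 38]


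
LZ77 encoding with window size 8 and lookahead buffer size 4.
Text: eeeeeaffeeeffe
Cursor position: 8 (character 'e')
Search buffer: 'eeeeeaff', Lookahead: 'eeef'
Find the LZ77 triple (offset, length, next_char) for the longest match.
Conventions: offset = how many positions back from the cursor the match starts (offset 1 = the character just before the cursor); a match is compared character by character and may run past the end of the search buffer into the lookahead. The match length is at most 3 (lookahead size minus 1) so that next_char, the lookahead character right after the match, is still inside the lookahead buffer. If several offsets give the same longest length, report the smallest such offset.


Try each offset into the search buffer:
  offset=1 (pos 7, char 'f'): match length 0
  offset=2 (pos 6, char 'f'): match length 0
  offset=3 (pos 5, char 'a'): match length 0
  offset=4 (pos 4, char 'e'): match length 1
  offset=5 (pos 3, char 'e'): match length 2
  offset=6 (pos 2, char 'e'): match length 3
  offset=7 (pos 1, char 'e'): match length 3
  offset=8 (pos 0, char 'e'): match length 3
Longest match has length 3, found at offsets 6, 7, 8; take the smallest, offset 6.
next_char = character at position 8 + 3 = 11 -> 'f'

Best match: offset=6, length=3 (matching 'eee' starting at position 2)
LZ77 triple: (6, 3, 'f')


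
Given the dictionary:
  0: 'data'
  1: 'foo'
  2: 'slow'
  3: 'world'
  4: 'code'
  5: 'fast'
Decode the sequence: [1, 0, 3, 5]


Look up each index in the dictionary:
  1 -> 'foo'
  0 -> 'data'
  3 -> 'world'
  5 -> 'fast'

Decoded: "foo data world fast"


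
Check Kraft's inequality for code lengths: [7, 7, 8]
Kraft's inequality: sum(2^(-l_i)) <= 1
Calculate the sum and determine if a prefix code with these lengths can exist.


Sum = 2^(-7) + 2^(-7) + 2^(-8)
    = 0.0078125 + 0.0078125 + 0.00390625
    = 5/256 = 0.01953125
Since 0.01953125 <= 1, Kraft's inequality IS satisfied.
A prefix code with these lengths CAN exist.

Kraft sum = 0.01953125. Satisfied.


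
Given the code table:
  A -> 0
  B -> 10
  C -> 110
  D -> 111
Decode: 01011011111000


Decoding:
0 -> A
10 -> B
110 -> C
111 -> D
110 -> C
0 -> A
0 -> A


Result: ABCDCAA


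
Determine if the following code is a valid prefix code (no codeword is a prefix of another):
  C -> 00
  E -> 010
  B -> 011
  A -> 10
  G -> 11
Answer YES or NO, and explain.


Checking each pair (does one codeword prefix another?):
  C='00' vs E='010': no prefix
  C='00' vs B='011': no prefix
  C='00' vs A='10': no prefix
  C='00' vs G='11': no prefix
  E='010' vs C='00': no prefix
  E='010' vs B='011': no prefix
  E='010' vs A='10': no prefix
  E='010' vs G='11': no prefix
  B='011' vs C='00': no prefix
  B='011' vs E='010': no prefix
  B='011' vs A='10': no prefix
  B='011' vs G='11': no prefix
  A='10' vs C='00': no prefix
  A='10' vs E='010': no prefix
  A='10' vs B='011': no prefix
  A='10' vs G='11': no prefix
  G='11' vs C='00': no prefix
  G='11' vs E='010': no prefix
  G='11' vs B='011': no prefix
  G='11' vs A='10': no prefix
No violation found over all pairs.

YES -- this is a valid prefix code. No codeword is a prefix of any other codeword.


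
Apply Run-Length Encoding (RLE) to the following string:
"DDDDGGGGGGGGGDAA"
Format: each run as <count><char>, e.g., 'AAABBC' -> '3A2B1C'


Scanning runs left to right:
  i=0: run of 'D' x 4 -> '4D'
  i=4: run of 'G' x 9 -> '9G'
  i=13: run of 'D' x 1 -> '1D'
  i=14: run of 'A' x 2 -> '2A'

RLE = 4D9G1D2A


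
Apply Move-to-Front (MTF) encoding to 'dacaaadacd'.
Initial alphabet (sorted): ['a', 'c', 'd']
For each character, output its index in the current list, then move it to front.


MTF encoding:
'd': index 2 in ['a', 'c', 'd'] -> ['d', 'a', 'c']
'a': index 1 in ['d', 'a', 'c'] -> ['a', 'd', 'c']
'c': index 2 in ['a', 'd', 'c'] -> ['c', 'a', 'd']
'a': index 1 in ['c', 'a', 'd'] -> ['a', 'c', 'd']
'a': index 0 in ['a', 'c', 'd'] -> ['a', 'c', 'd']
'a': index 0 in ['a', 'c', 'd'] -> ['a', 'c', 'd']
'd': index 2 in ['a', 'c', 'd'] -> ['d', 'a', 'c']
'a': index 1 in ['d', 'a', 'c'] -> ['a', 'd', 'c']
'c': index 2 in ['a', 'd', 'c'] -> ['c', 'a', 'd']
'd': index 2 in ['c', 'a', 'd'] -> ['d', 'c', 'a']


Output: [2, 1, 2, 1, 0, 0, 2, 1, 2, 2]


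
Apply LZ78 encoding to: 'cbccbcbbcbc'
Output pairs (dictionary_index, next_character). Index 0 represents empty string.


LZ78 encoding steps:
Dictionary: {0: ''}
Step 1: w='' (idx 0), next='c' -> output (0, 'c'), add 'c' as idx 1
Step 2: w='' (idx 0), next='b' -> output (0, 'b'), add 'b' as idx 2
Step 3: w='c' (idx 1), next='c' -> output (1, 'c'), add 'cc' as idx 3
Step 4: w='b' (idx 2), next='c' -> output (2, 'c'), add 'bc' as idx 4
Step 5: w='b' (idx 2), next='b' -> output (2, 'b'), add 'bb' as idx 5
Step 6: w='c' (idx 1), next='b' -> output (1, 'b'), add 'cb' as idx 6
Step 7: w='c' (idx 1), end of input -> output (1, '')


Encoded: [(0, 'c'), (0, 'b'), (1, 'c'), (2, 'c'), (2, 'b'), (1, 'b'), (1, '')]


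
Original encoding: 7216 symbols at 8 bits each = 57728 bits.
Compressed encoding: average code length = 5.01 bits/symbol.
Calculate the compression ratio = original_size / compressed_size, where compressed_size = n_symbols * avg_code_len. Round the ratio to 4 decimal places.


original_size = n_symbols * orig_bits = 7216 * 8 = 57728 bits
compressed_size = n_symbols * avg_code_len = 7216 * 5.01 = 36152.16 bits
ratio = original_size / compressed_size = 57728 / 36152.16 = 1.5968

Compression ratio = 1.5968


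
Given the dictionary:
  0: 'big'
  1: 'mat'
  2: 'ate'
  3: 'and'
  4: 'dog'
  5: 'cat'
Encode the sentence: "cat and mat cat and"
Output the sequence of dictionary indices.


Look up each word in the dictionary:
  'cat' -> 5
  'and' -> 3
  'mat' -> 1
  'cat' -> 5
  'and' -> 3

Encoded: [5, 3, 1, 5, 3]


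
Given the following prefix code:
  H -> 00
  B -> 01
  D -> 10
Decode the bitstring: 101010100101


Decoding step by step:
Bits 10 -> D
Bits 10 -> D
Bits 10 -> D
Bits 10 -> D
Bits 01 -> B
Bits 01 -> B


Decoded message: DDDDBB


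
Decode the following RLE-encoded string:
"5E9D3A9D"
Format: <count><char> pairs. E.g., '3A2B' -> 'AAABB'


Expanding each <count><char> pair:
  5E -> 'EEEEE'
  9D -> 'DDDDDDDDD'
  3A -> 'AAA'
  9D -> 'DDDDDDDDD'

Decoded = EEEEEDDDDDDDDDAAADDDDDDDDD


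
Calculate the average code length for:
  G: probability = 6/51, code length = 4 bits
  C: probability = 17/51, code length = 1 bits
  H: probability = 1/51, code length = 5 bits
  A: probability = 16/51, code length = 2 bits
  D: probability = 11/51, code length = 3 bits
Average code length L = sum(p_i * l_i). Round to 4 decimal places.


Weighted contributions p_i * l_i:
  G: (6/51) * 4 = 24/51
  C: (17/51) * 1 = 17/51
  H: (1/51) * 5 = 5/51
  A: (16/51) * 2 = 32/51
  D: (11/51) * 3 = 33/51
Sum = (24 + 17 + 5 + 32 + 33)/51 = 111/51

L = 111/51 = 2.1765 bits/symbol


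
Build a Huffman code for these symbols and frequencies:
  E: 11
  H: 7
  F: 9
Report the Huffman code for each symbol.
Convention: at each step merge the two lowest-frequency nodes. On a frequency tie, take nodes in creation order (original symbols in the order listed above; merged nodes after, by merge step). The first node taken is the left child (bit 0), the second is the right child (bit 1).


Huffman tree construction:
Step 1: Merge H(7) + F(9) = 16
Step 2: Merge E(11) + (H+F)(16) = 27
Read each symbol's code off the tree from the root (left child = 0, right child = 1).

Codes:
  E: 0 (length 1)
  H: 10 (length 2)
  F: 11 (length 2)
Average code length: 43/27 = 1.5926 bits/symbol


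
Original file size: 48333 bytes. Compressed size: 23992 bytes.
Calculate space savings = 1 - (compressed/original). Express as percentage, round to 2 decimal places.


ratio = compressed/original = 23992/48333 = 0.49639
savings = 1 - ratio = 1 - 0.49639 = 0.50361
as a percentage: 0.50361 * 100 = 50.36%

Space savings = 1 - 23992/48333 = 50.36%


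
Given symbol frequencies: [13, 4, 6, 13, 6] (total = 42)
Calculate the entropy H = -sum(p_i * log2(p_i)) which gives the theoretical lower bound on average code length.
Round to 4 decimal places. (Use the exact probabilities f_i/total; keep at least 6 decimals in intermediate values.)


Per-symbol terms -p_i * log2(p_i) with p_i = f_i/42:
  p = 13/42 = 0.309524: log2(p) = -1.691878, -p*log2(p) = 0.523676
  p = 4/42 = 0.095238: log2(p) = -3.392317, -p*log2(p) = 0.323078
  p = 6/42 = 0.142857: log2(p) = -2.807355, -p*log2(p) = 0.401051
  p = 13/42 = 0.309524: log2(p) = -1.691878, -p*log2(p) = 0.523676
  p = 6/42 = 0.142857: log2(p) = -2.807355, -p*log2(p) = 0.401051
H = 0.523676 + 0.323078 + 0.401051 + 0.523676 + 0.401051 = 2.172532

H = 2.1725 bits/symbol


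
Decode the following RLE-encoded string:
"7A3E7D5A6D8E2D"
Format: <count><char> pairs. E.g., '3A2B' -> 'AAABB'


Expanding each <count><char> pair:
  7A -> 'AAAAAAA'
  3E -> 'EEE'
  7D -> 'DDDDDDD'
  5A -> 'AAAAA'
  6D -> 'DDDDDD'
  8E -> 'EEEEEEEE'
  2D -> 'DD'

Decoded = AAAAAAAEEEDDDDDDDAAAAADDDDDDEEEEEEEEDD


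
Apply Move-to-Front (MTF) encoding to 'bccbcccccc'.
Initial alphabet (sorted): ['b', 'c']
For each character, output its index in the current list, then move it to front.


MTF encoding:
'b': index 0 in ['b', 'c'] -> ['b', 'c']
'c': index 1 in ['b', 'c'] -> ['c', 'b']
'c': index 0 in ['c', 'b'] -> ['c', 'b']
'b': index 1 in ['c', 'b'] -> ['b', 'c']
'c': index 1 in ['b', 'c'] -> ['c', 'b']
'c': index 0 in ['c', 'b'] -> ['c', 'b']
'c': index 0 in ['c', 'b'] -> ['c', 'b']
'c': index 0 in ['c', 'b'] -> ['c', 'b']
'c': index 0 in ['c', 'b'] -> ['c', 'b']
'c': index 0 in ['c', 'b'] -> ['c', 'b']


Output: [0, 1, 0, 1, 1, 0, 0, 0, 0, 0]


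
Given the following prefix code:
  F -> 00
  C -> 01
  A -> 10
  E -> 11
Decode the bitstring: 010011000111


Decoding step by step:
Bits 01 -> C
Bits 00 -> F
Bits 11 -> E
Bits 00 -> F
Bits 01 -> C
Bits 11 -> E


Decoded message: CFEFCE


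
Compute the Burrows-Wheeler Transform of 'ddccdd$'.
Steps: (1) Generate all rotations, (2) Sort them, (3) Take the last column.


Rotations (sorted):
  0: $ddccdd -> last char: d
  1: ccdd$dd -> last char: d
  2: cdd$ddc -> last char: c
  3: d$ddccd -> last char: d
  4: dccdd$d -> last char: d
  5: dd$ddcc -> last char: c
  6: ddccdd$ -> last char: $


BWT = ddcddc$


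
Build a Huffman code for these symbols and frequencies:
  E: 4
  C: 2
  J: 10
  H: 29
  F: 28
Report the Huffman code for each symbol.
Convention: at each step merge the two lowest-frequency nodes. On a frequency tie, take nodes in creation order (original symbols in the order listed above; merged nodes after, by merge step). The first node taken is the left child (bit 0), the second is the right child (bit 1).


Huffman tree construction:
Step 1: Merge C(2) + E(4) = 6
Step 2: Merge (C+E)(6) + J(10) = 16
Step 3: Merge ((C+E)+J)(16) + F(28) = 44
Step 4: Merge H(29) + (((C+E)+J)+F)(44) = 73
Read each symbol's code off the tree from the root (left child = 0, right child = 1).

Codes:
  E: 1001 (length 4)
  C: 1000 (length 4)
  J: 101 (length 3)
  H: 0 (length 1)
  F: 11 (length 2)
Average code length: 139/73 = 1.9041 bits/symbol


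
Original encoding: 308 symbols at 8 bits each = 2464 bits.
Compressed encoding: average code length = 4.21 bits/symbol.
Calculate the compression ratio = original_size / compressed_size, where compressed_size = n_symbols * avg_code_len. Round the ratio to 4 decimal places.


original_size = n_symbols * orig_bits = 308 * 8 = 2464 bits
compressed_size = n_symbols * avg_code_len = 308 * 4.21 = 1296.68 bits
ratio = original_size / compressed_size = 2464 / 1296.68 = 1.9002

Compression ratio = 1.9002


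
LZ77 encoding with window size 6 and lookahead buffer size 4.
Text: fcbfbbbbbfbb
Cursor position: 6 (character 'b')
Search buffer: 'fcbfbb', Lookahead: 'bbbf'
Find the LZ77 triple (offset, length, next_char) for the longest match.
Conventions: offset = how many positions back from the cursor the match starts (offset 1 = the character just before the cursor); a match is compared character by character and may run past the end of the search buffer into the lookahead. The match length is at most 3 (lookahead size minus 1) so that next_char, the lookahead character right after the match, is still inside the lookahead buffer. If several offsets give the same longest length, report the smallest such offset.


Try each offset into the search buffer:
  offset=1 (pos 5, char 'b'): match length 3
  offset=2 (pos 4, char 'b'): match length 3
  offset=3 (pos 3, char 'f'): match length 0
  offset=4 (pos 2, char 'b'): match length 1
  offset=5 (pos 1, char 'c'): match length 0
  offset=6 (pos 0, char 'f'): match length 0
Longest match has length 3, found at offsets 1, 2; take the smallest, offset 1.
next_char = character at position 6 + 3 = 9 -> 'f'

Best match: offset=1, length=3 (matching 'bbb' starting at position 5)
LZ77 triple: (1, 3, 'f')


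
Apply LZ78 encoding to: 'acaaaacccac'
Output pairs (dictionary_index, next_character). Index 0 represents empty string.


LZ78 encoding steps:
Dictionary: {0: ''}
Step 1: w='' (idx 0), next='a' -> output (0, 'a'), add 'a' as idx 1
Step 2: w='' (idx 0), next='c' -> output (0, 'c'), add 'c' as idx 2
Step 3: w='a' (idx 1), next='a' -> output (1, 'a'), add 'aa' as idx 3
Step 4: w='aa' (idx 3), next='c' -> output (3, 'c'), add 'aac' as idx 4
Step 5: w='c' (idx 2), next='c' -> output (2, 'c'), add 'cc' as idx 5
Step 6: w='a' (idx 1), next='c' -> output (1, 'c'), add 'ac' as idx 6


Encoded: [(0, 'a'), (0, 'c'), (1, 'a'), (3, 'c'), (2, 'c'), (1, 'c')]


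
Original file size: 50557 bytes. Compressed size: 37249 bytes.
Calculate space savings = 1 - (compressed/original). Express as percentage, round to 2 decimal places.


ratio = compressed/original = 37249/50557 = 0.736772
savings = 1 - ratio = 1 - 0.736772 = 0.263228
as a percentage: 0.263228 * 100 = 26.32%

Space savings = 1 - 37249/50557 = 26.32%
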